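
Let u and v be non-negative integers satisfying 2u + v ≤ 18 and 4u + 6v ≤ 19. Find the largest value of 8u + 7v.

The continuous relaxation peaks at (4.75, 0) with value 38.00; rounding to a feasible lattice point costs some objective.
(u,v)=(4,0): 2·4+1·0=8≤18, 4·4+6·0=16≤19, objective 32.
(u,v)=(3,1): 2·3+1·1=7≤18, 4·3+6·1=18≤19, objective 31.
(u,v)=(3,0): 2·3+1·0=6≤18, 4·3+6·0=12≤19, objective 24.
The best lattice point is (4,0), giving 32.

32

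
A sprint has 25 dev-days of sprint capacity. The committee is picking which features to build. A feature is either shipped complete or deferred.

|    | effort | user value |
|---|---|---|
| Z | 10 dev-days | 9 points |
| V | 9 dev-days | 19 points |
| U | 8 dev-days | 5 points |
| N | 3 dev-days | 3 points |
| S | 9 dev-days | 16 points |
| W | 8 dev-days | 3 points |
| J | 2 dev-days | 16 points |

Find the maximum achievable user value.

Allowing fractional choices, the relaxed optimum would be about 55.8, but features are indivisible.
V + S + J: effort 9 + 9 + 2 = 20 ≤ 25, user value 19 + 16 + 16 = 51.
Z + V + N + J: effort 10 + 9 + 3 + 2 = 24 ≤ 25, user value 9 + 19 + 3 + 16 = 47.
V + N + S + J: effort 9 + 3 + 9 + 2 = 23 ≤ 25, user value 19 + 3 + 16 + 16 = 54.
Best is V, N, S, and J with total user value 54.

54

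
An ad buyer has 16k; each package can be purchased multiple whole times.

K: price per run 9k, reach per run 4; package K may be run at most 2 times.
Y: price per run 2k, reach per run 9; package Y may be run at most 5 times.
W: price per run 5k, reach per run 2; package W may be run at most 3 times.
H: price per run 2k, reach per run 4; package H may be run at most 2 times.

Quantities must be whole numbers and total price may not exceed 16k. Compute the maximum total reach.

53

This is a bounded integer knapsack.
Y has the best ratio (9/2); taking only Y gives at most 5×9 = 45 (stopped by the supply cap of 5).
Mixing does better — 5×Y and 2×H: price 14 ≤ 16, reach 5·9 + 2·4 = 53.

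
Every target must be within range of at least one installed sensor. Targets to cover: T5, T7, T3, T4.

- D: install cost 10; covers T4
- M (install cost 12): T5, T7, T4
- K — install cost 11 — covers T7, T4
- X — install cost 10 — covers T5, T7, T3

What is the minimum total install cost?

20

Choose D and X: together they cover T5, T7, T3, T4 — every target.
Total install cost: 10 + 10 = 20.
No cover costs less than 20.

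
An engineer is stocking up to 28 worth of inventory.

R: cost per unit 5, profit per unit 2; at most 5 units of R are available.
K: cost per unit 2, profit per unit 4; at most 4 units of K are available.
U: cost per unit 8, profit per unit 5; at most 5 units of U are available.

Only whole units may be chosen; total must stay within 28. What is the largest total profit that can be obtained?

26

2×R, 4×K, and 1×U: cost 26 ≤ 28, profit 2·2 + 4·4 + 1·5 = 25.
4×K and 2×U: cost 24 ≤ 28, profit 4·4 + 2·5 = 26.
Best is 26.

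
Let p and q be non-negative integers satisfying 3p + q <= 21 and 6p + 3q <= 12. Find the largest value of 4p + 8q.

32

(p,q)=(0,4): 3·0+1·4=4≤21, 6·0+3·4=12≤12, objective 32.
(p,q)=(0,3): 3·0+1·3=3≤21, 6·0+3·3=9≤12, objective 24.
No feasible integer point exceeds 32.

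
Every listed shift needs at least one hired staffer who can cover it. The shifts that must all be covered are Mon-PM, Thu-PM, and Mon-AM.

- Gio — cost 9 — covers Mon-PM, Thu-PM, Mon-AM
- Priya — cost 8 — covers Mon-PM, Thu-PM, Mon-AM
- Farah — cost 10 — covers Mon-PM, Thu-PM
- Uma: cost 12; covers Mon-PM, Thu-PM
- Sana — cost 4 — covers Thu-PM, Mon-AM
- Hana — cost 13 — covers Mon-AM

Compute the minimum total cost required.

8

Priya alone covers Mon-PM, Thu-PM, Mon-AM — every shift.
Total cost: 8.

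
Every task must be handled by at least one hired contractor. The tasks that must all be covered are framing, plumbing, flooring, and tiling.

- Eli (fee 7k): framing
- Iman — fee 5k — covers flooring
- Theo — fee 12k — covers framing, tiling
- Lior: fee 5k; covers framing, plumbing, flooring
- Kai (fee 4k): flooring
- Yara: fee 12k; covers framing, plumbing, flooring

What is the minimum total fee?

This is a weighted set-cover instance.
Choose Theo and Lior: together they cover framing, plumbing, flooring, tiling — every task.
Total fee: 12 + 5 = 17.
No cover costs less than 17.

17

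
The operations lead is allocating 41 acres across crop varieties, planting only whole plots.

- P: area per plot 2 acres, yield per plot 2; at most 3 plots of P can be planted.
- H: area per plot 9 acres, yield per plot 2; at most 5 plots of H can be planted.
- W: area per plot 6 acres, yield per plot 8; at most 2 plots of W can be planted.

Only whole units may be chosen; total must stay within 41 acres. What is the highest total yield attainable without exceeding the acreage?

W has the best ratio (8/6); taking only W gives at most 2×8 = 16 (stopped by the supply cap of 2).
Mixing does better — 3×P, 2×H, and 2×W: area 36 ≤ 41, yield 3·2 + 2·2 + 2·8 = 26.

26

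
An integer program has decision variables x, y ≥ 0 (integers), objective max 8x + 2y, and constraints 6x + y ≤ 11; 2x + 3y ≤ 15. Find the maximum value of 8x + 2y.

16

Relaxing integrality, the LP optimum is 17.50 at (x,y) = (1.12, 4.25), which is not an integer point.
(x,y)=(1,4) is feasible, giving 16.
(x,y)=(1,3) is feasible, giving 14.
(x,y)=(0,5) is feasible, giving 10.
The best lattice point is (1,4), giving 16.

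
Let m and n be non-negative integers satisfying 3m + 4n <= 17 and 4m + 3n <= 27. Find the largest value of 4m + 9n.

36

(m,n)=(0,4): 3·0+4·4=16≤17, 4·0+3·4=12≤27, objective 36.
(m,n)=(1,3): 3·1+4·3=15≤17, 4·1+3·3=13≤27, objective 31.
(m,n)=(0,3): 3·0+4·3=12≤17, 4·0+3·3=9≤27, objective 27.
The best lattice point is (0,4), giving 36.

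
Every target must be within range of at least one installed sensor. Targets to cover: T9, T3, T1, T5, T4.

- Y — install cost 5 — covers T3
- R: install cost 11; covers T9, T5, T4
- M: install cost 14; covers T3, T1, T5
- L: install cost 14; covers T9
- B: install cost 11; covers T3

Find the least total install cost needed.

25

This is an integer covering problem.
The greedy cost-per-new-target heuristic would pick R, Y, and M for 30, but a cheaper cover exists.
Choose R and M: together they cover T9, T3, T1, T5, T4 — every target.
Total install cost: 11 + 14 = 25.
No cover costs less than 25.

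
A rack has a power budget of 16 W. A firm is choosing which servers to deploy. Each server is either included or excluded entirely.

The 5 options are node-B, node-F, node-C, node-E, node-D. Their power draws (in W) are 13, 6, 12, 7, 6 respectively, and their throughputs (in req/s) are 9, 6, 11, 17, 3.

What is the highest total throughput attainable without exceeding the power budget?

23

node-F + node-E: power draw 6 + 7 = 13 ≤ 16, throughput 6 + 17 = 23.
node-E + node-D: power draw 7 + 6 = 13 ≤ 16, throughput 17 + 3 = 20.
Best is node-F and node-E with total throughput 23.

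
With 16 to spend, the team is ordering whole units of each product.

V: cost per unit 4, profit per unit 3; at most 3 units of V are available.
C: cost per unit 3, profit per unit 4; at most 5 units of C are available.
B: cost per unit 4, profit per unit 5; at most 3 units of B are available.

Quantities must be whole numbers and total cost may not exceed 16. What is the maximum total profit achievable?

C has the best ratio (4/3); taking only C gives at most 5×4 = 20 (stopped by the cost limit).
Mixing does better — 4×C and 1×B: cost 16 ≤ 16, profit 4·4 + 1·5 = 21.

21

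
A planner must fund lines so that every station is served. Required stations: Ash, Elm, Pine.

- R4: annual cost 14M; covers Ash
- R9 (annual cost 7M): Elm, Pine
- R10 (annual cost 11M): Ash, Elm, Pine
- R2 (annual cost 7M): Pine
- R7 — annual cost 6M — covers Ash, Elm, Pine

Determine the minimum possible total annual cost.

R7 alone covers Ash, Elm, Pine — every station.
Total annual cost: 6.
No cover costs less than 6.

6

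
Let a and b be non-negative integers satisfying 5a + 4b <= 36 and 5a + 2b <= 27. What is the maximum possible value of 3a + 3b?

27

(a,b)=(0,9): 5·0+4·9=36≤36, 5·0+2·9=18≤27, objective 27.
(a,b)=(0,8): 5·0+4·8=32≤36, 5·0+2·8=16≤27, objective 24.
No feasible integer point exceeds 27.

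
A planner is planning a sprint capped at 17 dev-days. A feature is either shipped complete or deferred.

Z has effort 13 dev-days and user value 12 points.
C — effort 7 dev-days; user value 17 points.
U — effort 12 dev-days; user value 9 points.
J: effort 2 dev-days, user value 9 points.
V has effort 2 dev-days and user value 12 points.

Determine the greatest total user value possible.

38

Allowing fractional choices, the relaxed optimum would be about 43.5, but features are indivisible.
C + J + V: effort 7 + 2 + 2 = 11 ≤ 17, user value 17 + 9 + 12 = 38.
Z + J + V: effort 13 + 2 + 2 = 17 ≤ 17, user value 12 + 9 + 12 = 33.
U + J + V: effort 12 + 2 + 2 = 16 ≤ 17, user value 9 + 9 + 12 = 30.
Best is C, J, and V with total user value 38.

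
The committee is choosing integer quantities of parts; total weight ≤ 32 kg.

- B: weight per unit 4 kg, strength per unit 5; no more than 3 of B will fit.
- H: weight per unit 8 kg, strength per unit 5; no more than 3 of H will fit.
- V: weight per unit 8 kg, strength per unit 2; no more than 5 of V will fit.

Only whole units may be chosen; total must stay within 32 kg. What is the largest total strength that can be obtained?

This is a bounded integer knapsack.
2×B and 3×H: weight 32 ≤ 32, strength 2·5 + 3·5 = 25.
3×B and 2×H: weight 28 ≤ 32, strength 3·5 + 2·5 = 25.
Best is 25.

25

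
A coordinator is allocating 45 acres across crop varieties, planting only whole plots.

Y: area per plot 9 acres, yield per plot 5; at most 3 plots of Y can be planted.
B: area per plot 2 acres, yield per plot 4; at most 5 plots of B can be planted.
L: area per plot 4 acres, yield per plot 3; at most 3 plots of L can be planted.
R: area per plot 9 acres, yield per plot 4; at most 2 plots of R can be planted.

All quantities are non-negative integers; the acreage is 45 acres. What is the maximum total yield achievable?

41

B has the best ratio (4/2); taking only B gives at most 5×4 = 20 (stopped by the supply cap of 5).
Mixing does better — 3×Y, 5×B, and 2×L: area 45 ≤ 45, yield 3·5 + 5·4 + 2·3 = 41.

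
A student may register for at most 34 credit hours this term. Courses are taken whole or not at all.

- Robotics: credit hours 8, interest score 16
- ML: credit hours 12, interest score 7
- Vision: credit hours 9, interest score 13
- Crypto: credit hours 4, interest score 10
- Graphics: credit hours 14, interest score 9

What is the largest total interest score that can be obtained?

This is an integer program with binary decision variables.
Allowing fractional choices, the relaxed optimum would be about 47.4, but courses are indivisible.
Robotics + Vision + Graphics: credit hours 8 + 9 + 14 = 31 ≤ 34, interest score 16 + 13 + 9 = 38.
Robotics + ML + Vision + Crypto: credit hours 8 + 12 + 9 + 4 = 33 ≤ 34, interest score 16 + 7 + 13 + 10 = 46.
Robotics + Vision + Crypto: credit hours 8 + 9 + 4 = 21 ≤ 34, interest score 16 + 13 + 10 = 39.
Best is Robotics, ML, Vision, and Crypto with total interest score 46.

46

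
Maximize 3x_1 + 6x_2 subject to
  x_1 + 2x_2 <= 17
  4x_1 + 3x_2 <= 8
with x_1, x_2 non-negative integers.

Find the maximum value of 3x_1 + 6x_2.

12

Relaxing integrality, the LP optimum is 16.00 at (x_1,x_2) = (0, 2.67), which is not an integer point.
(x_1,x_2)=(0,2): 1·0+2·2=4≤17, 4·0+3·2=6≤8, objective 12.
(x_1,x_2)=(1,1): 1·1+2·1=3≤17, 4·1+3·1=7≤8, objective 9.
(x_1,x_2)=(0,1): 1·0+2·1=2≤17, 4·0+3·1=3≤8, objective 6.
The best lattice point is (0,2), giving 12.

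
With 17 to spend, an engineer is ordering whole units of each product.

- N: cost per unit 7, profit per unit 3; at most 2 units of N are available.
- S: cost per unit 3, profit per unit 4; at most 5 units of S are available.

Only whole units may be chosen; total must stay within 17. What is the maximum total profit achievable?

5×S: cost 15 ≤ 17, profit 5·4 = 20.
4×S: cost 12 ≤ 17, profit 4·4 = 16.
Best is 20.

20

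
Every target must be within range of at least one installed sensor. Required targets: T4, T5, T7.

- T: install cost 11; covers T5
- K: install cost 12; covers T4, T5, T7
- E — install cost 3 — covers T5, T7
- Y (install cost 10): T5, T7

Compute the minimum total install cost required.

K alone covers T4, T5, T7 — every target.
Total install cost: 12.

12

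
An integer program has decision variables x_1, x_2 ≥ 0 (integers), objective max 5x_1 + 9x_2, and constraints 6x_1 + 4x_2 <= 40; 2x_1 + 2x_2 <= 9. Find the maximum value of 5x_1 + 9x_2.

36

The continuous relaxation peaks at (0, 4.5) with value 40.50; rounding to a feasible lattice point costs some objective.
(x_1,x_2)=(0,4): 6·0+4·4=16≤40, 2·0+2·4=8≤9, objective 36.
(x_1,x_2)=(1,3): 6·1+4·3=18≤40, 2·1+2·3=8≤9, objective 32.
The best lattice point is (0,4), giving 36.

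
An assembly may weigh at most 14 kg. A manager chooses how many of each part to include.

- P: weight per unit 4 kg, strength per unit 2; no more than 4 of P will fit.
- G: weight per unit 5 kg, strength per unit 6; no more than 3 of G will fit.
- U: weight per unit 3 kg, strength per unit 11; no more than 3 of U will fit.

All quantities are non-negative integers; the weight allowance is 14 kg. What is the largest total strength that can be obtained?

39

U has the best ratio (11/3); taking only U gives at most 3×11 = 33 (stopped by the supply cap of 3).
Mixing does better — 1×G and 3×U: weight 14 ≤ 14, strength 1·6 + 3·11 = 39.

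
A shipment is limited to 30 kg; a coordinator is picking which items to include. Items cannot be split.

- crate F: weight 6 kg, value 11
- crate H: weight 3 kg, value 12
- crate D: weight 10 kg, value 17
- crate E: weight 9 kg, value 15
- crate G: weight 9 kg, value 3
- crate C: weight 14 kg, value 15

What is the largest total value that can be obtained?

Allowing fractional choices, the relaxed optimum would be about 57.1, but items are indivisible.
crate F + crate H + crate D + crate E: weight 6 + 3 + 10 + 9 = 28 ≤ 30, value 11 + 12 + 17 + 15 = 55.
crate H + crate D + crate C: weight 3 + 10 + 14 = 27 ≤ 30, value 12 + 17 + 15 = 44.
crate H + crate D + crate E: weight 3 + 10 + 9 = 22 ≤ 30, value 12 + 17 + 15 = 44.
Best is crate F, crate H, crate D, and crate E with total value 55.

55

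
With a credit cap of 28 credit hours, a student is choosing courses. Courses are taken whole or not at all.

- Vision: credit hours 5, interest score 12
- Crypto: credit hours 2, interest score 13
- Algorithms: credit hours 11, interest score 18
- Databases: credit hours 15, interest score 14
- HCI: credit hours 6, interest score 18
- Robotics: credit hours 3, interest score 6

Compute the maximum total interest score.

Allowing fractional choices, the relaxed optimum would be about 67.9, but courses are indivisible.
Vision + Crypto + Algorithms + HCI: credit hours 5 + 2 + 11 + 6 = 24 ≤ 28, interest score 12 + 13 + 18 + 18 = 61.
Vision + Crypto + Algorithms + HCI + Robotics: credit hours 5 + 2 + 11 + 6 + 3 = 27 ≤ 28, interest score 12 + 13 + 18 + 18 + 6 = 67.
Best is Vision, Crypto, Algorithms, HCI, and Robotics with total interest score 67.

67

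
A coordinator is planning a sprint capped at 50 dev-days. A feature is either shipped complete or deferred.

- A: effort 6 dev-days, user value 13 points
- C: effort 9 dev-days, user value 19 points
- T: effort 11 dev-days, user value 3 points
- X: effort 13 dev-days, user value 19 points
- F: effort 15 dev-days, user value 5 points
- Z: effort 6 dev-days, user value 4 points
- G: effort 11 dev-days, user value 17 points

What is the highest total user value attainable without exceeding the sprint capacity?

Take A, C, X, Z, and G: effort 6 + 9 + 13 + 6 + 11 = 45 ≤ 50, user value 13 + 19 + 19 + 4 + 17 = 72.
No other feasible combination does better.

72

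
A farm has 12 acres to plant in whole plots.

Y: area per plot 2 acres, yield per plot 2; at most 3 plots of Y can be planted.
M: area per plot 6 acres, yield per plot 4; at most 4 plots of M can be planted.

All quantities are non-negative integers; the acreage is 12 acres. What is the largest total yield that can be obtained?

10

Y has the best ratio (2/2); taking only Y gives at most 3×2 = 6 (stopped by the supply cap of 3).
Mixing does better — 3×Y and 1×M: area 12 ≤ 12, yield 3·2 + 1·4 = 10.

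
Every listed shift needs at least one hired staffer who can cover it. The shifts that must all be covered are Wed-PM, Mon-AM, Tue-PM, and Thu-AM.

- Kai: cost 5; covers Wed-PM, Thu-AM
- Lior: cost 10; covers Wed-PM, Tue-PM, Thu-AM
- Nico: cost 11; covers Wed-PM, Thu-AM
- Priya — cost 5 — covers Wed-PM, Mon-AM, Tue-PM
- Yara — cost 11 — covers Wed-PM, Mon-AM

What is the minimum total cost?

Choose Kai and Priya: together they cover Wed-PM, Mon-AM, Tue-PM, Thu-AM — every shift.
Total cost: 5 + 5 = 10.

10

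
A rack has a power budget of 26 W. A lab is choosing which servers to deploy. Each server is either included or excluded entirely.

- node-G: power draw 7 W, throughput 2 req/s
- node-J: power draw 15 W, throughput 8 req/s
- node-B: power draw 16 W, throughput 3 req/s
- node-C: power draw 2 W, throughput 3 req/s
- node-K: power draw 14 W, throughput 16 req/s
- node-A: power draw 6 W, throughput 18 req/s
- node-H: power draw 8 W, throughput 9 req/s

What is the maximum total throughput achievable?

Allowing fractional choices, the relaxed optimum would be about 41.5, but servers are indivisible.
node-K + node-A: power draw 14 + 6 = 20 ≤ 26, throughput 16 + 18 = 34.
node-G + node-C + node-A + node-H: power draw 7 + 2 + 6 + 8 = 23 ≤ 26, throughput 2 + 3 + 18 + 9 = 32.
node-C + node-K + node-A: power draw 2 + 14 + 6 = 22 ≤ 26, throughput 3 + 16 + 18 = 37.
Best is node-C, node-K, and node-A with total throughput 37.

37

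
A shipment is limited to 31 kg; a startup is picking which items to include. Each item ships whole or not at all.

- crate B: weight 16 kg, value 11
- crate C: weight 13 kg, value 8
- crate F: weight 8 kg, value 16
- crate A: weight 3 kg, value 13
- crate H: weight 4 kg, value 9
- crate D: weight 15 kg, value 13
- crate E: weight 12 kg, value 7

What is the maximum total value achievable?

Take crate F, crate A, crate H, and crate D: weight 8 + 3 + 4 + 15 = 30 ≤ 31, value 16 + 13 + 9 + 13 = 51.
No other feasible combination does better.

51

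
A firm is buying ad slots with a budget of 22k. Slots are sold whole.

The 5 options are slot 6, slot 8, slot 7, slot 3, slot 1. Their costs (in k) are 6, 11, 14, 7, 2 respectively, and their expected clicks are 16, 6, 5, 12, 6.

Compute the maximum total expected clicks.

Take slot 6, slot 3, and slot 1: cost 6 + 7 + 2 = 15 ≤ 22, expected clicks 16 + 12 + 6 = 34.
No other feasible combination does better.

34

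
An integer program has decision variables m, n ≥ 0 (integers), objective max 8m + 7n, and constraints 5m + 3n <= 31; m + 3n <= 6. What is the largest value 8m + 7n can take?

(m,n)=(6,0): 5·6+3·0=30≤31, 1·6+3·0=6≤6, objective 48.
(m,n)=(5,0): 5·5+3·0=25≤31, 1·5+3·0=5≤6, objective 40.
The best lattice point is (6,0), giving 48.

48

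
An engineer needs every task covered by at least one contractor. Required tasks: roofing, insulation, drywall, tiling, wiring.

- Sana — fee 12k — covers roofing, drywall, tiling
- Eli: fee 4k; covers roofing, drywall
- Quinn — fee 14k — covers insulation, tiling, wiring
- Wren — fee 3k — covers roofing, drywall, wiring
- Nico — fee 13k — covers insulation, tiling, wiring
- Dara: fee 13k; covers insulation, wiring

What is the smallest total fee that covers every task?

Choose Wren and Nico: together they cover roofing, insulation, drywall, tiling, wiring — every task.
Total fee: 3 + 13 = 16.
No cover costs less than 16.

16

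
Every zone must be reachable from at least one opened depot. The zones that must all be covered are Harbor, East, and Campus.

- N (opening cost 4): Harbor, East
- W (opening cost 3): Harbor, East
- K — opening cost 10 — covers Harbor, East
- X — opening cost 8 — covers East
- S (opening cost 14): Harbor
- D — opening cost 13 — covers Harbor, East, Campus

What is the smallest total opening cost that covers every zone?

13

The greedy cost-per-new-zone heuristic would pick W and D for 16, but a cheaper cover exists.
D alone covers Harbor, East, Campus — every zone.
Total opening cost: 13.
No cover costs less than 13.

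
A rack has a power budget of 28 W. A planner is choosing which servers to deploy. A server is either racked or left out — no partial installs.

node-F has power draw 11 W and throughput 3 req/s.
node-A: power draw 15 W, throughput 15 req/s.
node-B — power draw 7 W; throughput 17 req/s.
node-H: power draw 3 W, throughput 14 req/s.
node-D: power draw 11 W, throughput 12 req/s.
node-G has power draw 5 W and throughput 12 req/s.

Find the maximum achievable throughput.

55

Treat it as a binary knapsack problem.
Allowing fractional choices, the relaxed optimum would be about 57.0, but servers are indivisible.
node-B + node-H + node-D + node-G: power draw 7 + 3 + 11 + 5 = 26 ≤ 28, throughput 17 + 14 + 12 + 12 = 55.
node-F + node-B + node-H + node-G: power draw 11 + 7 + 3 + 5 = 26 ≤ 28, throughput 3 + 17 + 14 + 12 = 46.
node-A + node-B + node-H: power draw 15 + 7 + 3 = 25 ≤ 28, throughput 15 + 17 + 14 = 46.
Best is node-B, node-H, node-D, and node-G with total throughput 55.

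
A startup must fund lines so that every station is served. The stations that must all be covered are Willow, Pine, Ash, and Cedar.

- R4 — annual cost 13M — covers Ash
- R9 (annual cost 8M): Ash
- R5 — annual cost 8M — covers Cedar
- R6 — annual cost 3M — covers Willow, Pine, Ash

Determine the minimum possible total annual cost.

Choose R5 and R6: together they cover Willow, Pine, Ash, Cedar — every station.
Total annual cost: 8 + 3 = 11.
No cover costs less than 11.

11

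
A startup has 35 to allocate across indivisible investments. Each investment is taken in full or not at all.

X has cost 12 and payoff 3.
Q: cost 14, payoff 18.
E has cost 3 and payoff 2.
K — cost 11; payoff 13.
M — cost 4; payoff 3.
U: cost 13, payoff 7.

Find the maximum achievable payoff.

Allowing fractional choices, the relaxed optimum would be about 37.6, but investments are indivisible.
Q + E + K + M: cost 14 + 3 + 11 + 4 = 32 ≤ 35, payoff 18 + 2 + 13 + 3 = 36.
Q + K + M: cost 14 + 11 + 4 = 29 ≤ 35, payoff 18 + 13 + 3 = 34.
Best is Q, E, K, and M with total payoff 36.

36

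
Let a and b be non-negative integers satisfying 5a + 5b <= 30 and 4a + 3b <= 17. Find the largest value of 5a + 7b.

35

Relaxing integrality, the LP optimum is 39.67 at (a,b) = (0, 5.67), which is not an integer point.
(a,b)=(0,5): 5·0+5·5=25≤30, 4·0+3·5=15≤17, objective 35.
(a,b)=(1,4): 5·1+5·4=25≤30, 4·1+3·4=16≤17, objective 33.
(a,b)=(0,4): 5·0+5·4=20≤30, 4·0+3·4=12≤17, objective 28.
No feasible integer point exceeds 35.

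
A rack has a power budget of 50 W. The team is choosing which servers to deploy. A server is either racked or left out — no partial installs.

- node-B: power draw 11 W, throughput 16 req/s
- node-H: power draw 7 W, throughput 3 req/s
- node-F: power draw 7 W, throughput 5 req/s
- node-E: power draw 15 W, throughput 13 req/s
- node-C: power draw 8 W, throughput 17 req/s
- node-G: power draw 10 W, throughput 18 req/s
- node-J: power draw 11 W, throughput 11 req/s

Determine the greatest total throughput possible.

Take node-B, node-F, node-C, node-G, and node-J: power draw 11 + 7 + 8 + 10 + 11 = 47 ≤ 50, throughput 16 + 5 + 17 + 18 + 11 = 67.
No other feasible combination does better.

67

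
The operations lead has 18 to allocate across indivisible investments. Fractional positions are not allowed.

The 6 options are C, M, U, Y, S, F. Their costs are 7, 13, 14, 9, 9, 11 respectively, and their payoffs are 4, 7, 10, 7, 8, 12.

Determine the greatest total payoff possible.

16

Treat it as a binary knapsack problem.
Take C and F: cost 7 + 11 = 18 ≤ 18, payoff 4 + 12 = 16.
No other feasible combination does better.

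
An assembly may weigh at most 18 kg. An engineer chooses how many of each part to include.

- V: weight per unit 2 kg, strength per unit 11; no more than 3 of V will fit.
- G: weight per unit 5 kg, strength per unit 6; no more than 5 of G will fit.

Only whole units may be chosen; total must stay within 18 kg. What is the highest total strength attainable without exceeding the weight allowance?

3×V and 2×G: weight 16 ≤ 18, strength 3·11 + 2·6 = 45.
3×V and 1×G: weight 11 ≤ 18, strength 3·11 + 1·6 = 39.
Best is 45.

45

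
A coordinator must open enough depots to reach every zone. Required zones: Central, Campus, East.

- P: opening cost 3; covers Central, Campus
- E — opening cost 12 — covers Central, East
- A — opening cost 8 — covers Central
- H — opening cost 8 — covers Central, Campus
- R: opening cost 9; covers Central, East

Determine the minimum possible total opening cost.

Choose P and R: together they cover Central, Campus, East — every zone.
Total opening cost: 3 + 9 = 12.
No cover costs less than 12.

12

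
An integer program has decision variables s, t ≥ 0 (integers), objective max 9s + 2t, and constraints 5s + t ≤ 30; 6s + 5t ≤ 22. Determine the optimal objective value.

(s,t)=(3,0): 5·3+1·0=15≤30, 6·3+5·0=18≤22, objective 27.
(s,t)=(2,1): 5·2+1·1=11≤30, 6·2+5·1=17≤22, objective 20.
No feasible integer point exceeds 27.

27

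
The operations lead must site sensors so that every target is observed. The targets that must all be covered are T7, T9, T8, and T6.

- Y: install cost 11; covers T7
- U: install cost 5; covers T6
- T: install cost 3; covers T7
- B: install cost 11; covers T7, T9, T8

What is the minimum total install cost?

This is a weighted set-cover instance.
The greedy cost-per-new-target heuristic would pick T, U, and B for 19, but a cheaper cover exists.
Choose U and B: together they cover T7, T9, T8, T6 — every target.
Total install cost: 5 + 11 = 16.
No cover costs less than 16.

16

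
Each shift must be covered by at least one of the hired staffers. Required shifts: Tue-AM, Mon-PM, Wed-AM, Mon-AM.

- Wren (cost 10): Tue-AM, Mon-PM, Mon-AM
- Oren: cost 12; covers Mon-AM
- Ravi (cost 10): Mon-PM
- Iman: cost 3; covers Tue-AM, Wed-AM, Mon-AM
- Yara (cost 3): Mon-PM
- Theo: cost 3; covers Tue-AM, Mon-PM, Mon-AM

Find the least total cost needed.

Choose Iman and Yara: together they cover Tue-AM, Mon-PM, Wed-AM, Mon-AM — every shift.
Total cost: 3 + 3 = 6.
No cover costs less than 6.

6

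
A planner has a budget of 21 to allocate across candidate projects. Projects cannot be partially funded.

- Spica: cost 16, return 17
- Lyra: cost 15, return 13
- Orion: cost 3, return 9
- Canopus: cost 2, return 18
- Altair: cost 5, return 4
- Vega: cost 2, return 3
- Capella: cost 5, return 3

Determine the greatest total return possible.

44

Spica + Canopus + Vega: cost 16 + 2 + 2 = 20 ≤ 21, return 17 + 18 + 3 = 38.
Spica + Orion + Canopus: cost 16 + 3 + 2 = 21 ≤ 21, return 17 + 9 + 18 = 44.
Lyra + Orion + Canopus: cost 15 + 3 + 2 = 20 ≤ 21, return 13 + 9 + 18 = 40.
Best is Spica, Orion, and Canopus with total return 44.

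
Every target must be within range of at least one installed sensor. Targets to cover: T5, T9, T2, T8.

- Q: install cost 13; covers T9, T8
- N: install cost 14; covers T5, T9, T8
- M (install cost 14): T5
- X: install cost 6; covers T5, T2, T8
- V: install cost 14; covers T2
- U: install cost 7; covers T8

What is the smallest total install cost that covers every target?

19

This is a weighted set-cover instance.
Choose Q and X: together they cover T5, T9, T2, T8 — every target.
Total install cost: 13 + 6 = 19.
No cover costs less than 19.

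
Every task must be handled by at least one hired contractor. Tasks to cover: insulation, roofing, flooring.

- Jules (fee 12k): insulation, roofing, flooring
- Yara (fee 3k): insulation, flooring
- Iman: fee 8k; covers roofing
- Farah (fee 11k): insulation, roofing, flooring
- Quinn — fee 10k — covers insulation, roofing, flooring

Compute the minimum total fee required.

The greedy cost-per-new-task heuristic would pick Yara and Iman for 11, but a cheaper cover exists.
Quinn alone covers insulation, roofing, flooring — every task.
Total fee: 10.
No cover costs less than 10.

10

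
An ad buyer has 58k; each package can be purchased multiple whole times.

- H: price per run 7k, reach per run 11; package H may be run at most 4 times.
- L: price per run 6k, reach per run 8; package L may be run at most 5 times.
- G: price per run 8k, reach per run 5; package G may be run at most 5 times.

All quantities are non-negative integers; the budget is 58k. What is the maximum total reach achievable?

84

This is a bounded integer knapsack.
H has the best ratio (11/7); taking only H gives at most 4×11 = 44 (stopped by the supply cap of 4).
Mixing does better — 4×H and 5×L: price 58 ≤ 58, reach 4·11 + 5·8 = 84.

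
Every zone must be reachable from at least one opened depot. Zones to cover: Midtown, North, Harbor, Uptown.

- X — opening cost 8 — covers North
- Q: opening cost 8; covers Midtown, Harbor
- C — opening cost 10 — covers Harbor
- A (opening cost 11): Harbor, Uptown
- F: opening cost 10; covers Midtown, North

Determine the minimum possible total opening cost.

This is a weighted set-cover instance.
The greedy cost-per-new-zone heuristic would pick Q, X, and A for 27, but a cheaper cover exists.
Choose A and F: together they cover Midtown, North, Harbor, Uptown — every zone.
Total opening cost: 11 + 10 = 21.
No cover costs less than 21.

21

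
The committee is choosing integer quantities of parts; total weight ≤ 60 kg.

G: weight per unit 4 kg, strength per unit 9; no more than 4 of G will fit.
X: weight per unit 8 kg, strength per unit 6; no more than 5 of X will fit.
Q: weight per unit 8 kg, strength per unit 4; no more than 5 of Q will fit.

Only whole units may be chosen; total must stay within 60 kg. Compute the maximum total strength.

G has the best ratio (9/4); taking only G gives at most 4×9 = 36 (stopped by the supply cap of 4).
Mixing does better — 4×G and 5×X: weight 56 ≤ 60, strength 4·9 + 5·6 = 66.

66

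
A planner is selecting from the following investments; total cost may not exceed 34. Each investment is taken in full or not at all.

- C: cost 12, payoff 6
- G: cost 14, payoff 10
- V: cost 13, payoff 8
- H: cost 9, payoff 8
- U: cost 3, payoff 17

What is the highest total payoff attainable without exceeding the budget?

G + H + U: cost 14 + 9 + 3 = 26 ≤ 34, payoff 10 + 8 + 17 = 35.
G + V + U: cost 14 + 13 + 3 = 30 ≤ 34, payoff 10 + 8 + 17 = 35.
V + H + U: cost 13 + 9 + 3 = 25 ≤ 34, payoff 8 + 8 + 17 = 33.
The maximum payoff is 35; one optimal choice is G, H, and U.

35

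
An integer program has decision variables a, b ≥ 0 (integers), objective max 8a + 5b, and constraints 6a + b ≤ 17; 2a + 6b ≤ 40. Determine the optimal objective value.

Relaxing integrality, the LP optimum is 44.88 at (a,b) = (1.82, 6.06), which is not an integer point.
(a,b)=(2,5): 6·2+1·5=17≤17, 2·2+6·5=34≤40, objective 41.
(a,b)=(1,6): 6·1+1·6=12≤17, 2·1+6·6=38≤40, objective 38.
(a,b)=(2,4): 6·2+1·4=16≤17, 2·2+6·4=28≤40, objective 36.
No feasible integer point exceeds 41.

41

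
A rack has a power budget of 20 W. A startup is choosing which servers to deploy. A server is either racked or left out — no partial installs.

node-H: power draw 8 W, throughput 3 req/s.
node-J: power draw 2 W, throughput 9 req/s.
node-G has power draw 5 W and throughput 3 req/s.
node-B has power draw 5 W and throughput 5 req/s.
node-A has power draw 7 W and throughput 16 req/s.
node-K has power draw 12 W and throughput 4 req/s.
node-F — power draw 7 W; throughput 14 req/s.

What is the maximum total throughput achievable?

Allowing fractional choices, the relaxed optimum would be about 43.0, but servers are indivisible.
node-J + node-A + node-F: power draw 2 + 7 + 7 = 16 ≤ 20, throughput 9 + 16 + 14 = 39.
node-J + node-G + node-B + node-A: power draw 2 + 5 + 5 + 7 = 19 ≤ 20, throughput 9 + 3 + 5 + 16 = 33.
node-B + node-A + node-F: power draw 5 + 7 + 7 = 19 ≤ 20, throughput 5 + 16 + 14 = 35.
Best is node-J, node-A, and node-F with total throughput 39.

39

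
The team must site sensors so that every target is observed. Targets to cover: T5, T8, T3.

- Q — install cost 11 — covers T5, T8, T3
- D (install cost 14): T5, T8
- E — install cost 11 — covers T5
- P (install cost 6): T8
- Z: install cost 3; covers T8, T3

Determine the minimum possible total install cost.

The greedy cost-per-new-target heuristic would pick Z and Q for 14, but a cheaper cover exists.
Q alone covers T5, T8, T3 — every target.
Total install cost: 11.
No cover costs less than 11.

11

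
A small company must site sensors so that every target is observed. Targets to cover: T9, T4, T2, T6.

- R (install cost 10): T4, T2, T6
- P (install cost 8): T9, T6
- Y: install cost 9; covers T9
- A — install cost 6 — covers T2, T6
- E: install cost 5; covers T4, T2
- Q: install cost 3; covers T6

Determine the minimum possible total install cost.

13

This is an integer covering problem.
The greedy cost-per-new-target heuristic would pick E, Q, and P for 16, but a cheaper cover exists.
Choose P and E: together they cover T9, T4, T2, T6 — every target.
Total install cost: 8 + 5 = 13.
No cover costs less than 13.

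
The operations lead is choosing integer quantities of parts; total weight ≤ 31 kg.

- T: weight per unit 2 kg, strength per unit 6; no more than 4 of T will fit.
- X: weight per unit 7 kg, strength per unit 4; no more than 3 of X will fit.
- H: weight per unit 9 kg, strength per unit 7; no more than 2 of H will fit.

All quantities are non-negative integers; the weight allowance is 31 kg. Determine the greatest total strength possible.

4×T and 2×H: weight 26 ≤ 31, strength 4·6 + 2·7 = 38.
4×T, 2×X, and 1×H: weight 31 ≤ 31, strength 4·6 + 2·4 + 1·7 = 39.
Best is 39.

39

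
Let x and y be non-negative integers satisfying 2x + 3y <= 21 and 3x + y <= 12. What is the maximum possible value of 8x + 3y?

(x,y)=(3,3) is feasible, giving 33.
(x,y)=(2,5) is feasible, giving 31.
(x,y)=(3,2) is feasible, giving 30.
(x,y)=(2,4) is feasible, giving 28.
Maximum is 33 at (x,y)=(3,3).

33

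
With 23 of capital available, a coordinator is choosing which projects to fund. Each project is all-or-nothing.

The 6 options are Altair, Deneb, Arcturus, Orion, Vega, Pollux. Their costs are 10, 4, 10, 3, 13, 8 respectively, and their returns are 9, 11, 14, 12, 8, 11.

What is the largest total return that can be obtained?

Allowing fractional choices, the relaxed optimum would be about 45.2, but projects are indivisible.
Arcturus + Orion + Pollux: cost 10 + 3 + 8 = 21 ≤ 23, return 14 + 12 + 11 = 37.
Deneb + Arcturus + Orion: cost 4 + 10 + 3 = 17 ≤ 23, return 11 + 14 + 12 = 37.
Deneb + Arcturus + Pollux: cost 4 + 10 + 8 = 22 ≤ 23, return 11 + 14 + 11 = 36.
The maximum return is 37; one optimal choice is Deneb, Arcturus, and Orion.

37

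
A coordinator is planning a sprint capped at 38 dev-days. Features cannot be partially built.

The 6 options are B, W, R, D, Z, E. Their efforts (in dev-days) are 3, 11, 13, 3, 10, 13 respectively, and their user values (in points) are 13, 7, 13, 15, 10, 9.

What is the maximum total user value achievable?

Treat it as a binary knapsack problem.
Allowing fractional choices, the relaxed optimum would be about 57.2, but features are indivisible.
B + R + D + E: effort 3 + 13 + 3 + 13 = 32 ≤ 38, user value 13 + 13 + 15 + 9 = 50.
B + R + D + Z: effort 3 + 13 + 3 + 10 = 29 ≤ 38, user value 13 + 13 + 15 + 10 = 51.
Best is B, R, D, and Z with total user value 51.

51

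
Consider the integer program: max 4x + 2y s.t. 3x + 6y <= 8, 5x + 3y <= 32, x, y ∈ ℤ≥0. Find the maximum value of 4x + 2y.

Relaxing integrality, the LP optimum is 10.67 at (x,y) = (2.67, 0), which is not an integer point.
(x,y)=(2,0): 3·2+6·0=6≤8, 5·2+3·0=10≤32, objective 8.
(x,y)=(1,0): 3·1+6·0=3≤8, 5·1+3·0=5≤32, objective 4.
Maximum is 8 at (x,y)=(2,0).

8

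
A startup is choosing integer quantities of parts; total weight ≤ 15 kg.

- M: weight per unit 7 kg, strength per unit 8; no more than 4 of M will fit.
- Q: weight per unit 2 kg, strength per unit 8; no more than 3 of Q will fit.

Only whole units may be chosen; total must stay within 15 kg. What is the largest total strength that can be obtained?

32

This is a bounded integer knapsack.
Take 1×M and 3×Q: weight 13 ≤ 15, strength 1·8 + 3·8 = 32.
Q has the best ratio (8/2) and is taken to its limit of 3; remaining capacity is filled optimally with the others.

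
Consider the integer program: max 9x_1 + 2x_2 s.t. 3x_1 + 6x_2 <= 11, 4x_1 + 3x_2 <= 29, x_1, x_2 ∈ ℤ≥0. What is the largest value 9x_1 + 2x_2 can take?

Relaxing integrality, the LP optimum is 33.00 at (x_1,x_2) = (3.67, 0), which is not an integer point.
(x_1,x_2)=(3,0) is feasible, giving 27.
(x_1,x_2)=(2,0) is feasible, giving 18.
No feasible integer point exceeds 27.

27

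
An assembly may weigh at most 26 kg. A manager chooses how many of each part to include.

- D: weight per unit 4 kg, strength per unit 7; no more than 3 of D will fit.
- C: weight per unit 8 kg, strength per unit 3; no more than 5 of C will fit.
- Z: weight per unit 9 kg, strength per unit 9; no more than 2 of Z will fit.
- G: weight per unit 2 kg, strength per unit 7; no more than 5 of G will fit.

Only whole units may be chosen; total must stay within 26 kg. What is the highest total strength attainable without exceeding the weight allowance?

56

3×D and 5×G: weight 22 ≤ 26, strength 3·7 + 5·7 = 56.
2×D, 1×C, and 5×G: weight 26 ≤ 26, strength 2·7 + 1·3 + 5·7 = 52.
Best is 56.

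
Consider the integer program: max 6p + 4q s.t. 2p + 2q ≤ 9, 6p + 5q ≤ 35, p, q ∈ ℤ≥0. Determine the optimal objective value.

24

Relaxing integrality, the LP optimum is 27.00 at (p,q) = (4.5, 0), which is not an integer point.
(p,q)=(4,0): 2·4+2·0=8≤9, 6·4+5·0=24≤35, objective 24.
(p,q)=(3,1): 2·3+2·1=8≤9, 6·3+5·1=23≤35, objective 22.
No feasible integer point exceeds 24.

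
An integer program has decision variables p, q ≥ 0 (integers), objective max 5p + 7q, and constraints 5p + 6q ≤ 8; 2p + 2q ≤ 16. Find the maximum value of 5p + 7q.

7

Relaxing integrality, the LP optimum is 9.33 at (p,q) = (0, 1.33), which is not an integer point.
(p,q)=(0,1) is feasible, giving 7.
(p,q)=(1,0) is feasible, giving 5.
(p,q)=(0,0) is feasible, giving 0.
No feasible integer point exceeds 7.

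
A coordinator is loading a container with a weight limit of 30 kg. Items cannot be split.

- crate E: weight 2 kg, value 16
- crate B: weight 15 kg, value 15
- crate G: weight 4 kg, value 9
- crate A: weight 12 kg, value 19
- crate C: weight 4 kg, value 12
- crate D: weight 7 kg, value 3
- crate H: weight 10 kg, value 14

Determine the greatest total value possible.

Treat it as a binary knapsack problem.
Take crate E, crate A, crate C, and crate H: weight 2 + 12 + 4 + 10 = 28 ≤ 30, value 16 + 19 + 12 + 14 = 61.
No other feasible combination does better.

61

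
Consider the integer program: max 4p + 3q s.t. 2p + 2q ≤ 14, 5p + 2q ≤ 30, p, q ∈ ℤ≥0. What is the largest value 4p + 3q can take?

Relaxing integrality, the LP optimum is 26.33 at (p,q) = (5.33, 1.67), which is not an integer point.
(p,q)=(5,2): 2·5+2·2=14≤14, 5·5+2·2=29≤30, objective 26.
(p,q)=(4,3): 2·4+2·3=14≤14, 5·4+2·3=26≤30, objective 25.
(p,q)=(6,0): 2·6+2·0=12≤14, 5·6+2·0=30≤30, objective 24.
No feasible integer point exceeds 26.

26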